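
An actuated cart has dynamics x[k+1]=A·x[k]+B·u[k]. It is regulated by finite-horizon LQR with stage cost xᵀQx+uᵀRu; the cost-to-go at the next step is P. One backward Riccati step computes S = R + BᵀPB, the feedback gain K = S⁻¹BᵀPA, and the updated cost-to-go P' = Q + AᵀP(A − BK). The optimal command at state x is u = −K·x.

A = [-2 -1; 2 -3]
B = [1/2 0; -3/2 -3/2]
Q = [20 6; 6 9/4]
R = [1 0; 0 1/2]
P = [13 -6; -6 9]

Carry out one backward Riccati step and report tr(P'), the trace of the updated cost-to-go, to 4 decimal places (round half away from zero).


40.8389

BᵀP = [15.5000 -16.5000; 9.0000 -13.5000]
S = R + BᵀPB = [1 0; 0 1/2] + [32.5000 24.7500; 24.7500 20.2500] = [33.5000 24.7500; 24.7500 20.7500]
BᵀPA = [-64.0000 34.0000; -45.0000 31.5000]
K = S⁻¹·BᵀPA = [-2.5950 -0.8978; 0.9266 2.5889]
A−BK = [-0.7025 -0.5511; -0.5026 -0.4633]
AᵀP(A−BK) = [11.6154 7.0431; 7.0431 6.9735]
P' = Q + AᵀP(A−BK) = [31.6154 13.0431; 13.0431 9.2235]
tr(P') = 40.8389


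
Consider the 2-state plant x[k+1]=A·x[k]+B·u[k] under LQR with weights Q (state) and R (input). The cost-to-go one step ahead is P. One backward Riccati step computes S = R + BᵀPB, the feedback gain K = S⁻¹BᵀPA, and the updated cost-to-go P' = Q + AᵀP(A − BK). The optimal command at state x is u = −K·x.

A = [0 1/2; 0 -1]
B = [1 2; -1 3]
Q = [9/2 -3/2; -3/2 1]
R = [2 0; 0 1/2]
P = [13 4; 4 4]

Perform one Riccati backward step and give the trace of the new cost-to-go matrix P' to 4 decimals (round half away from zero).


6.2556

BᵀP = [9.0000 0.0000; 38.0000 20.0000]
S = R + BᵀPB = [2 0; 0 1/2] + [9.0000 18.0000; 18.0000 136.0000] = [11.0000 18.0000; 18.0000 136.5000]
BᵀPA = [0.0000 4.5000; 0.0000 -1.0000]
K = S⁻¹·BᵀPA = [0.0000 0.5369; 0.0000 -0.0781]
A−BK = [0.0000 0.1193; 0.0000 -0.2287]
AᵀP(A−BK) = [0.0000 0.0000; 0.0000 0.7556]
P' = Q + AᵀP(A−BK) = [4.5000 -1.5000; -1.5000 1.7556]
tr(P') = 6.2556


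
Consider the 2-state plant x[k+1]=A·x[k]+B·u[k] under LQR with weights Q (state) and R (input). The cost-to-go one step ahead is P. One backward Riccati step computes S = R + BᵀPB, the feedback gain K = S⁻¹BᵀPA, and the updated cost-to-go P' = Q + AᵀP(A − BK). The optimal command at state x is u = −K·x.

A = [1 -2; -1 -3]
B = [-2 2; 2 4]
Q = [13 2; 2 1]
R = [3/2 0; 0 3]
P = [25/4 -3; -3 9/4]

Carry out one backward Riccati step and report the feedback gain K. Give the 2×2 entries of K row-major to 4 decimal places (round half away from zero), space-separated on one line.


BᵀP = [-18.5000 10.5000; 0.5000 3.0000]
S = R + BᵀPB = [3/2 0; 0 3] + [58.0000 5.0000; 5.0000 13.0000] = [59.5000 5.0000; 5.0000 16.0000]
BᵀPA = [-29.0000 5.5000; -2.5000 -10.0000]
K = S⁻¹·BᵀPA = [-0.4871 0.1489; -0.0040 -0.6715]
A−BK = [0.0340 -0.3592; -0.0097 -0.6117]
AᵀP(A−BK) = [0.3653 -0.1117; -0.1117 1.7160]
P' = Q + AᵀP(A−BK) = [13.3653 1.8883; 1.8883 2.7160]
tr(P') = 16.0813

-0.4871 0.1489 -0.0040 -0.6715


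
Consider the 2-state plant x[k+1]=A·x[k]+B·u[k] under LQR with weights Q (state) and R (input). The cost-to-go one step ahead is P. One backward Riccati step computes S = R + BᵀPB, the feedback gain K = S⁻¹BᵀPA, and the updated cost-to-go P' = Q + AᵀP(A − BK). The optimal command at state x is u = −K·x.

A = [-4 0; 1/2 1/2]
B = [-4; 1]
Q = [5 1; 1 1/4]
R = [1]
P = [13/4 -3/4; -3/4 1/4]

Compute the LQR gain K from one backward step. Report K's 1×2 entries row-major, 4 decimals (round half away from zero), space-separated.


0.9557 0.0274

BᵀP = [-13.7500 3.2500]
S = R + BᵀPB = [1] + [58.2500] = [59.2500]
BᵀPA = [56.6250 1.6250]
K = S⁻¹·BᵀPA = [0.9557 0.0274]
A−BK = [-0.1772 0.1097; -0.4557 0.4726]
AᵀP(A−BK) = [0.9462 0.0095; 0.0095 0.0179]
P' = Q + AᵀP(A−BK) = [5.9462 1.0095; 1.0095 0.2679]
tr(P') = 6.2141


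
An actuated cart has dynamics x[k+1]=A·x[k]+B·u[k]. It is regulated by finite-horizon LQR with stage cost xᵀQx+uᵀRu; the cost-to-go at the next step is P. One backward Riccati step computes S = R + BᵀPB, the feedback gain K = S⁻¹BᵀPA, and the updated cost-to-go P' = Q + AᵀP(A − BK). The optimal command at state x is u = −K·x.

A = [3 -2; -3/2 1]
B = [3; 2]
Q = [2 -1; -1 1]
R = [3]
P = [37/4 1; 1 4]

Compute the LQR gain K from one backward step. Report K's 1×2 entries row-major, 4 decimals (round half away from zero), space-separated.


BᵀP = [29.7500 11.0000]
S = R + BᵀPB = [3] + [111.2500] = [114.2500]
BᵀPA = [72.7500 -48.5000]
K = S⁻¹·BᵀPA = [0.6368 -0.4245]
A−BK = [1.0897 -0.7265; -2.7735 1.8490]
AᵀP(A−BK) = [36.9256 -24.6171; -24.6171 16.4114]
P' = Q + AᵀP(A−BK) = [38.9256 -25.6171; -25.6171 17.4114]
tr(P') = 56.3370

0.6368 -0.4245


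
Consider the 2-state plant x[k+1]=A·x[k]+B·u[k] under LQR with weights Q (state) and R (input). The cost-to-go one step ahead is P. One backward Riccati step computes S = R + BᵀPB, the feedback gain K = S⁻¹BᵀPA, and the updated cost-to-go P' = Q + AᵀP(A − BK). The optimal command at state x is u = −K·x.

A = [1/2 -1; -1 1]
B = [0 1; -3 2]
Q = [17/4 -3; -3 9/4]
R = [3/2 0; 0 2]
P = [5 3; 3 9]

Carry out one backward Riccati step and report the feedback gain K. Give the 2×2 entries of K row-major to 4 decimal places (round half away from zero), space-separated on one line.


BᵀP = [-9.0000 -27.0000; 11.0000 21.0000]
S = R + BᵀPB = [3/2 0; 0 2] + [81.0000 -63.0000; -63.0000 53.0000] = [82.5000 -63.0000; -63.0000 55.0000]
BᵀPA = [22.5000 -18.0000; -15.5000 10.0000]
K = S⁻¹·BᵀPA = [0.4591 -0.6332; 0.2441 -0.5435]
A−BK = [0.2559 -0.4565; -0.1108 0.1873]
AᵀP(A−BK) = [0.7032 -1.1768; -1.1768 2.0369]
P' = Q + AᵀP(A−BK) = [4.9532 -4.1768; -4.1768 4.2869]
tr(P') = 9.2401

0.4591 -0.6332 0.2441 -0.5435


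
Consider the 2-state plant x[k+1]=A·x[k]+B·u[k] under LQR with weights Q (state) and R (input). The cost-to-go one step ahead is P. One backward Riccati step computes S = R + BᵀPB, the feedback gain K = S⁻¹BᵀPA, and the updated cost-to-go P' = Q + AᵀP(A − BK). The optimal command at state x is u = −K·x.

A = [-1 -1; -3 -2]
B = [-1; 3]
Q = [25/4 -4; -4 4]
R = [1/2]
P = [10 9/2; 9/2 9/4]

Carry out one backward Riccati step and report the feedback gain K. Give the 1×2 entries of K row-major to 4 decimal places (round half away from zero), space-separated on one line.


-2.7333 -2.1333

BᵀP = [3.5000 2.2500]
S = R + BᵀPB = [1/2] + [3.2500] = [3.7500]
BᵀPA = [-10.2500 -8.0000]
K = S⁻¹·BᵀPA = [-2.7333 -2.1333]
A−BK = [-3.7333 -3.1333; 5.2000 4.4000]
AᵀP(A−BK) = [29.2333 24.1333; 24.1333 19.9333]
P' = Q + AᵀP(A−BK) = [35.4833 20.1333; 20.1333 23.9333]
tr(P') = 59.4167


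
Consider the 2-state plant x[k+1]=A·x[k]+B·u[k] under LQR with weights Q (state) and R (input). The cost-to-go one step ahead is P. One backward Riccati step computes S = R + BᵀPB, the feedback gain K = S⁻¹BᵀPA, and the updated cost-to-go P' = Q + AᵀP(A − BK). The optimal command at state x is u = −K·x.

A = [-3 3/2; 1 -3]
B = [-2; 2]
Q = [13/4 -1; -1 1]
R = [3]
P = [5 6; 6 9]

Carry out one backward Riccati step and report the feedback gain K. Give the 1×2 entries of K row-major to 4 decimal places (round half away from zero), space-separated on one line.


BᵀP = [2.0000 6.0000]
S = R + BᵀPB = [3] + [8.0000] = [11.0000]
BᵀPA = [0.0000 -15.0000]
K = S⁻¹·BᵀPA = [0.0000 -1.3636]
A−BK = [-3.0000 -1.2273; 1.0000 -0.2727]
AᵀP(A−BK) = [18.0000 13.5000; 13.5000 17.7955]
P' = Q + AᵀP(A−BK) = [21.2500 12.5000; 12.5000 18.7955]
tr(P') = 40.0455

0.0000 -1.3636


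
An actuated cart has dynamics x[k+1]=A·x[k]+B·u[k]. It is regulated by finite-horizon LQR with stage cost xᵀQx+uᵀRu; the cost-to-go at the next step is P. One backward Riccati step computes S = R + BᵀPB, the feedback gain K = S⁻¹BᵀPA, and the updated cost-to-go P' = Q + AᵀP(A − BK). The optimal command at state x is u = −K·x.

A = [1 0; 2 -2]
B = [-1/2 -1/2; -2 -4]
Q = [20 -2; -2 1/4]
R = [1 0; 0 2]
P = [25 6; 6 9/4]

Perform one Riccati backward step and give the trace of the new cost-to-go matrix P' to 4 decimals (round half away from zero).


BᵀP = [-24.5000 -7.5000; -36.5000 -12.0000]
S = R + BᵀPB = [1 0; 0 2] + [27.2500 42.2500; 42.2500 66.2500] = [28.2500 42.2500; 42.2500 68.2500]
BᵀPA = [-39.5000 15.0000; -60.5000 24.0000]
K = S⁻¹·BᵀPA = [-0.9773 0.0682; -0.2815 0.3094]
A−BK = [0.3706 0.1888; -1.0804 -0.6259]
AᵀP(A−BK) = [2.3689 0.4143; 0.4143 0.5507]
P' = Q + AᵀP(A−BK) = [22.3689 -1.5857; -1.5857 0.8007]
tr(P') = 23.1696

23.1696


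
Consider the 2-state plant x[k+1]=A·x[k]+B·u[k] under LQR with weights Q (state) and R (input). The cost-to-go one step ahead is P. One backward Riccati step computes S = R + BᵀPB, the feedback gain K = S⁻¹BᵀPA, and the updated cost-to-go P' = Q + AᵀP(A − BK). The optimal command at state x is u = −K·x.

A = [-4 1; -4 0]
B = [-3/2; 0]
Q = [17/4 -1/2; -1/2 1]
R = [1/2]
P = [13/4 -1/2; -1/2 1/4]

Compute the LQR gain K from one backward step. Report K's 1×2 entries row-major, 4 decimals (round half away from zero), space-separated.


BᵀP = [-4.8750 0.7500]
S = R + BᵀPB = [1/2] + [7.3125] = [7.8125]
BᵀPA = [16.5000 -4.8750]
K = S⁻¹·BᵀPA = [2.1120 -0.6240]
A−BK = [-0.8320 0.0640; -4.0000 0.0000]
AᵀP(A−BK) = [5.1520 -0.7040; -0.7040 0.2080]
P' = Q + AᵀP(A−BK) = [9.4020 -1.2040; -1.2040 1.2080]
tr(P') = 10.6100

2.1120 -0.6240


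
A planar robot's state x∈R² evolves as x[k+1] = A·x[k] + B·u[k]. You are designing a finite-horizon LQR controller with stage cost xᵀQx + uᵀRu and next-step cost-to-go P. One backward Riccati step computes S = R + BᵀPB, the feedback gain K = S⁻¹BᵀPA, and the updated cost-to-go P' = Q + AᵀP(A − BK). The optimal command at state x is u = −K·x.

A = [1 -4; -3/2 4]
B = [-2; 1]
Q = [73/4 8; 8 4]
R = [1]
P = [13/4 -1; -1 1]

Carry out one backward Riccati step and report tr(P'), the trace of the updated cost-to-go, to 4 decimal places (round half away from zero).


30.3289

BᵀP = [-7.5000 3.0000]
S = R + BᵀPB = [1] + [18.0000] = [19.0000]
BᵀPA = [-12.0000 42.0000]
K = S⁻¹·BᵀPA = [-0.6316 2.2105]
A−BK = [-0.2632 0.4211; -0.8684 1.7895]
AᵀP(A−BK) = [0.9211 -2.4737; -2.4737 7.1579]
P' = Q + AᵀP(A−BK) = [19.1711 5.5263; 5.5263 11.1579]
tr(P') = 30.3289


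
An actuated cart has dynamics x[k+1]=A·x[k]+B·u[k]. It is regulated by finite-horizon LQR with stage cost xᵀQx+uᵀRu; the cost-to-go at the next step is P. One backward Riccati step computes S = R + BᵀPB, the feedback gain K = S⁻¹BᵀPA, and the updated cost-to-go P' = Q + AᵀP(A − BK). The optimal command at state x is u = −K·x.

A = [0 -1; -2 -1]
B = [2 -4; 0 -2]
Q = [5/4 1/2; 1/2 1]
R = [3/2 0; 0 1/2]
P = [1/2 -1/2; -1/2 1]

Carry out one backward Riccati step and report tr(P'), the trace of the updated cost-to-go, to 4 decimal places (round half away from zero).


4.9202

BᵀP = [1.0000 -1.0000; -1.0000 0.0000]
S = R + BᵀPB = [3/2 0; 0 1/2] + [2.0000 -2.0000; -2.0000 4.0000] = [3.5000 -2.0000; -2.0000 4.5000]
BᵀPA = [2.0000 0.0000; 0.0000 1.0000]
K = S⁻¹·BᵀPA = [0.7660 0.1702; 0.3404 0.2979]
A−BK = [-0.1702 -0.1489; -1.3191 -0.4043]
AᵀP(A−BK) = [2.4681 0.6596; 0.6596 0.2021]
P' = Q + AᵀP(A−BK) = [3.7181 1.1596; 1.1596 1.2021]
tr(P') = 4.9202


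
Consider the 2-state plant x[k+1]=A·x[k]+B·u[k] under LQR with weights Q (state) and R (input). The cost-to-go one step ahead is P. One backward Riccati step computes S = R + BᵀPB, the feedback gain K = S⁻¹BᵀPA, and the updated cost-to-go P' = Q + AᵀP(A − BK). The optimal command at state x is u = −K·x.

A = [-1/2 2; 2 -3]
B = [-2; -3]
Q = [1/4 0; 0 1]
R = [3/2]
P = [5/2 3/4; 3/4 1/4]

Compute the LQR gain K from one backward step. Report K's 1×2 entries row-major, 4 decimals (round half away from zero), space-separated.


BᵀP = [-7.2500 -2.2500]
S = R + BᵀPB = [3/2] + [21.2500] = [22.7500]
BᵀPA = [-0.8750 -7.7500]
K = S⁻¹·BᵀPA = [-0.0385 -0.3407]
A−BK = [-0.5769 1.3187; 1.8846 -4.0220]
AᵀP(A−BK) = [0.0913 -0.1731; -0.1731 0.6099]
P' = Q + AᵀP(A−BK) = [0.3413 -0.1731; -0.1731 1.6099]
tr(P') = 1.9512

-0.0385 -0.3407


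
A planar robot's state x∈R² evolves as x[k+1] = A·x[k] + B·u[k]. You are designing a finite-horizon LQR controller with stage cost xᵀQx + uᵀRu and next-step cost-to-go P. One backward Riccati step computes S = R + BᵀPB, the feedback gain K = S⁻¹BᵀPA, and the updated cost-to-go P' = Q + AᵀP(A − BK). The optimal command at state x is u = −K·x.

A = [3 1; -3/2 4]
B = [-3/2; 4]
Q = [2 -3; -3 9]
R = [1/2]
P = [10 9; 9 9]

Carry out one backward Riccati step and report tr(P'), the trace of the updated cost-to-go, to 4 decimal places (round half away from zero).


42.9184

BᵀP = [21.0000 22.5000]
S = R + BᵀPB = [1/2] + [58.5000] = [59.0000]
BᵀPA = [29.2500 111.0000]
K = S⁻¹·BᵀPA = [0.4958 1.8814]
A−BK = [3.7436 3.8220; -3.4831 -3.5254]
AᵀP(A−BK) = [14.7489 15.4703; 15.4703 17.1695]
P' = Q + AᵀP(A−BK) = [16.7489 12.4703; 12.4703 26.1695]
tr(P') = 42.9184


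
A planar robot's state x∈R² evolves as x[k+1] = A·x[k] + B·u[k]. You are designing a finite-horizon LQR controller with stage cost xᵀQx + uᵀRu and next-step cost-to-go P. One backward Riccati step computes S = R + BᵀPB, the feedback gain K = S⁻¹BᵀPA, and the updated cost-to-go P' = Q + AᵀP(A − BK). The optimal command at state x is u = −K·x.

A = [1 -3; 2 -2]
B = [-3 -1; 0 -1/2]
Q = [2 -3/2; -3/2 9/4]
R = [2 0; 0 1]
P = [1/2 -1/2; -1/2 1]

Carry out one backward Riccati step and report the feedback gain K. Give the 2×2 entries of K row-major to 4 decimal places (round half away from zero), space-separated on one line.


BᵀP = [-1.5000 1.5000; -0.2500 0.0000]
S = R + BᵀPB = [2 0; 0 1] + [4.5000 0.7500; 0.7500 0.2500] = [6.5000 0.7500; 0.7500 1.2500]
BᵀPA = [1.5000 1.5000; -0.2500 0.7500]
K = S⁻¹·BᵀPA = [0.2727 0.1736; -0.3636 0.4959]
A−BK = [1.4545 -1.9835; 1.8182 -1.7521]
AᵀP(A−BK) = [2.0000 -1.6364; -1.6364 1.8678]
P' = Q + AᵀP(A−BK) = [4.0000 -3.1364; -3.1364 4.1178]
tr(P') = 8.1178

0.2727 0.1736 -0.3636 0.4959


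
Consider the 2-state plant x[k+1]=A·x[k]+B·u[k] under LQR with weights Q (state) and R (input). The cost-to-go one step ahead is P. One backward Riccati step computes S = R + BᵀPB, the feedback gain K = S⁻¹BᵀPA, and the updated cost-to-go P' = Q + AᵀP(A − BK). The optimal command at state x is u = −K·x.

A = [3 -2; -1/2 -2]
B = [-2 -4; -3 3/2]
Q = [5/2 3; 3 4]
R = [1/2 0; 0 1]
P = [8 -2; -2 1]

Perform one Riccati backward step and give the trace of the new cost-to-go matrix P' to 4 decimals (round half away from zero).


7.2235

BᵀP = [-10.0000 1.0000; -35.0000 9.5000]
S = R + BᵀPB = [1/2 0; 0 1] + [17.0000 41.5000; 41.5000 154.2500] = [17.5000 41.5000; 41.5000 155.2500]
BᵀPA = [-30.5000 18.0000; -109.7500 51.0000]
K = S⁻¹·BᵀPA = [-0.1815 0.6817; -0.6584 0.1463]
A−BK = [0.0034 -0.0515; -0.0568 -0.1744]
AᵀP(A−BK) = [0.4541 -0.1543; -0.1543 0.2694]
P' = Q + AᵀP(A−BK) = [2.9541 2.8457; 2.8457 4.2694]
tr(P') = 7.2235


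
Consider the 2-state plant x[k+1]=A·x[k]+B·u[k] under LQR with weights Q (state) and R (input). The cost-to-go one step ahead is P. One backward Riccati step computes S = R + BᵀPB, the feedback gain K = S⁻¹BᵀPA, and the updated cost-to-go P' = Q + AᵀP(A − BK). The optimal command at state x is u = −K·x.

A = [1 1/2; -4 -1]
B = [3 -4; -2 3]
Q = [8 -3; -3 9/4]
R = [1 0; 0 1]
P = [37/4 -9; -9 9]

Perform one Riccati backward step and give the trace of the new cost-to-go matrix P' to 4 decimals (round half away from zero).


BᵀP = [45.7500 -45.0000; -64.0000 63.0000]
S = R + BᵀPB = [1 0; 0 1] + [227.2500 -318.0000; -318.0000 445.0000] = [228.2500 -318.0000; -318.0000 446.0000]
BᵀPA = [225.7500 67.8750; -316.0000 -95.0000]
K = S⁻¹·BᵀPA = [0.2909 0.0922; -0.5011 -0.1473]
A−BK = [-1.8771 -0.3657; -1.9149 -0.3738]
AᵀP(A−BK) = [1.2295 0.2750; 0.2750 0.0642]
P' = Q + AᵀP(A−BK) = [9.2295 -2.7250; -2.7250 2.3142]
tr(P') = 11.5437

11.5437


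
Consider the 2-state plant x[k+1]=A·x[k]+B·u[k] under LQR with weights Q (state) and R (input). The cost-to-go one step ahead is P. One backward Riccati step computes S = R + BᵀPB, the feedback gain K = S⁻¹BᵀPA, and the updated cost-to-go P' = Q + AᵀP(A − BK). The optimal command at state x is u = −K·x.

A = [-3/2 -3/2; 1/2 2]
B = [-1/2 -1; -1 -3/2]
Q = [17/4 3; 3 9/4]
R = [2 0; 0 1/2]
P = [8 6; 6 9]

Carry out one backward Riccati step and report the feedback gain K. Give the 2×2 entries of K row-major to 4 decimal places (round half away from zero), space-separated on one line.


-0.1942 -0.4101 0.4532 -0.0432

BᵀP = [-10.0000 -12.0000; -17.0000 -19.5000]
S = R + BᵀPB = [2 0; 0 1/2] + [17.0000 28.0000; 28.0000 46.2500] = [19.0000 28.0000; 28.0000 46.7500]
BᵀPA = [9.0000 -9.0000; 15.7500 -13.5000]
K = S⁻¹·BᵀPA = [-0.1942 -0.4101; 0.4532 -0.0432]
A−BK = [-1.1439 -1.7482; 0.9856 1.5252]
AᵀP(A−BK) = [5.8597 8.8705; 8.8705 13.7266]
P' = Q + AᵀP(A−BK) = [10.1097 11.8705; 11.8705 15.9766]
tr(P') = 26.0863


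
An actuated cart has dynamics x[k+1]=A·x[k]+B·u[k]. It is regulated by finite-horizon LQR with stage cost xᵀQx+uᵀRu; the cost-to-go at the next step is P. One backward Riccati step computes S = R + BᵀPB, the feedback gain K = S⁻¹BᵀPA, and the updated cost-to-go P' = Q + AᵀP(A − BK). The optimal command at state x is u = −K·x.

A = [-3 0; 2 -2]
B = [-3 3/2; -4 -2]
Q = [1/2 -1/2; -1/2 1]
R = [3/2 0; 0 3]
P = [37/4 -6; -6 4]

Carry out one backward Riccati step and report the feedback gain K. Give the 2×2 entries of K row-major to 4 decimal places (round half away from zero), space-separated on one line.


0.3056 0.0897 -1.4336 0.4599

BᵀP = [-3.7500 2.0000; 25.8750 -17.0000]
S = R + BᵀPB = [3/2 0; 0 3] + [3.2500 -9.6250; -9.6250 72.8125] = [4.7500 -9.6250; -9.6250 75.8125]
BᵀPA = [15.2500 -4.0000; -111.6250 34.0000]
K = S⁻¹·BᵀPA = [0.3056 0.0897; -1.4336 0.4599]
A−BK = [0.0673 -0.4206; 0.3554 -0.7213]
AᵀP(A−BK) = [6.5657 -2.0358; -2.0358 0.7234]
P' = Q + AᵀP(A−BK) = [7.0657 -2.5358; -2.5358 1.7234]
tr(P') = 8.7892


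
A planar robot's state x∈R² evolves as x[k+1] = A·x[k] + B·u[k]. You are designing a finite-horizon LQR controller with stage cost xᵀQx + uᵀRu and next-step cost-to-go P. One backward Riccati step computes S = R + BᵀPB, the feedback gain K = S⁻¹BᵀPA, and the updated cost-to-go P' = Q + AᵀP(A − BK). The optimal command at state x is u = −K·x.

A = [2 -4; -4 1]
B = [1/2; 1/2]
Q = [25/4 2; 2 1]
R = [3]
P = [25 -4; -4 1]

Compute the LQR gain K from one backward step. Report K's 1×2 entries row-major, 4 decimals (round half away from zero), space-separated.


3.6000 -5.8000

BᵀP = [10.5000 -1.5000]
S = R + BᵀPB = [3] + [4.5000] = [7.5000]
BᵀPA = [27.0000 -43.5000]
K = S⁻¹·BᵀPA = [3.6000 -5.8000]
A−BK = [0.2000 -1.1000; -5.8000 3.9000]
AᵀP(A−BK) = [82.8000 -119.4000; -119.4000 180.7000]
P' = Q + AᵀP(A−BK) = [89.0500 -117.4000; -117.4000 181.7000]
tr(P') = 270.7500


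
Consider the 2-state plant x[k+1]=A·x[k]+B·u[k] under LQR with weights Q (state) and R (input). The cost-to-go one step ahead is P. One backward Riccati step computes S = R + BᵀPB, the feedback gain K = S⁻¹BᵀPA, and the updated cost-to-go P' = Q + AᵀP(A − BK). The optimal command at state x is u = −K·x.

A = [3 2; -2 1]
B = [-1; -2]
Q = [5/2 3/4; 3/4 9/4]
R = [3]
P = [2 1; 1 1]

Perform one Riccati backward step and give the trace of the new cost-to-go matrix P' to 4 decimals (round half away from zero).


15.6731

BᵀP = [-4.0000 -3.0000]
S = R + BᵀPB = [3] + [10.0000] = [13.0000]
BᵀPA = [-6.0000 -11.0000]
K = S⁻¹·BᵀPA = [-0.4615 -0.8462]
A−BK = [2.5385 1.1538; -2.9231 -0.6923]
AᵀP(A−BK) = [7.2308 3.9231; 3.9231 3.6923]
P' = Q + AᵀP(A−BK) = [9.7308 4.6731; 4.6731 5.9423]
tr(P') = 15.6731


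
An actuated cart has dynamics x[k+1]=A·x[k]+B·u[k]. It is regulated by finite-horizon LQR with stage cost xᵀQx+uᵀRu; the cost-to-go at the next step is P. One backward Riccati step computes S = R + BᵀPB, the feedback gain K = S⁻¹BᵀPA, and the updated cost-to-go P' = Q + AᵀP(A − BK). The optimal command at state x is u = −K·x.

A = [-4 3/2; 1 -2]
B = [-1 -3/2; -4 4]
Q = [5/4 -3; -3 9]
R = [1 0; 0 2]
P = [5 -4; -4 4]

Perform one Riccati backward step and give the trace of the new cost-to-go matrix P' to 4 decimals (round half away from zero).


16.9843

BᵀP = [11.0000 -12.0000; -23.5000 22.0000]
S = R + BᵀPB = [1 0; 0 2] + [37.0000 -64.5000; -64.5000 123.2500] = [38.0000 -64.5000; -64.5000 125.2500]
BᵀPA = [-56.0000 40.5000; 116.0000 -79.2500]
K = S⁻¹·BᵀPA = [0.7810 -0.0651; 1.3283 -0.6662]
A−BK = [-1.2265 0.4355; -1.1894 0.4047]
AᵀP(A−BK) = [5.6487 -2.3596; -2.3596 1.0855]
P' = Q + AᵀP(A−BK) = [6.8987 -5.3596; -5.3596 10.0855]
tr(P') = 16.9843


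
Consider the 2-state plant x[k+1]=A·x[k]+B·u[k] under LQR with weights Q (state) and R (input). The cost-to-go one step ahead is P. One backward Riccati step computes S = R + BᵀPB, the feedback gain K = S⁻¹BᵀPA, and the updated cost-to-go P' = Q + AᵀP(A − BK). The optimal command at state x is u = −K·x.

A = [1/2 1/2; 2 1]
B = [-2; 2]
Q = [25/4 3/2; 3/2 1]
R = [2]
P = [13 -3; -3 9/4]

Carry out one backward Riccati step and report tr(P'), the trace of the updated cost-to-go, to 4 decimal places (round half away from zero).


BᵀP = [-32.0000 10.5000]
S = R + BᵀPB = [2] + [85.0000] = [87.0000]
BᵀPA = [5.0000 -5.5000]
K = S⁻¹·BᵀPA = [0.0575 -0.0632]
A−BK = [0.6149 0.3736; 1.8851 1.1264]
AᵀP(A−BK) = [5.9626 3.5661; 3.5661 2.1523]
P' = Q + AᵀP(A−BK) = [12.2126 5.0661; 5.0661 3.1523]
tr(P') = 15.3649

15.3649


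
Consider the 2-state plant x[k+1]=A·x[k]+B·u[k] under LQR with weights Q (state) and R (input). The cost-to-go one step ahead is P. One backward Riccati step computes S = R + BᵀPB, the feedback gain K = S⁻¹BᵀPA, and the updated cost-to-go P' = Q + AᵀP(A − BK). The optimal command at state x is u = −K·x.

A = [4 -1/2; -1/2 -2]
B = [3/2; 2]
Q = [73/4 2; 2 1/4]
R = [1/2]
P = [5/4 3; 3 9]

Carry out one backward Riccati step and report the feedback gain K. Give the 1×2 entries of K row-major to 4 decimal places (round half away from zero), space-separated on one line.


BᵀP = [7.8750 22.5000]
S = R + BᵀPB = [1/2] + [56.8125] = [57.3125]
BᵀPA = [20.2500 -48.9375]
K = S⁻¹·BᵀPA = [0.3533 -0.8539]
A−BK = [3.4700 0.7808; -1.2067 -0.2923]
AᵀP(A−BK) = [3.0951 0.5409; 0.5409 0.5262]
P' = Q + AᵀP(A−BK) = [21.3451 2.5409; 2.5409 0.7762]
tr(P') = 22.1213

0.3533 -0.8539


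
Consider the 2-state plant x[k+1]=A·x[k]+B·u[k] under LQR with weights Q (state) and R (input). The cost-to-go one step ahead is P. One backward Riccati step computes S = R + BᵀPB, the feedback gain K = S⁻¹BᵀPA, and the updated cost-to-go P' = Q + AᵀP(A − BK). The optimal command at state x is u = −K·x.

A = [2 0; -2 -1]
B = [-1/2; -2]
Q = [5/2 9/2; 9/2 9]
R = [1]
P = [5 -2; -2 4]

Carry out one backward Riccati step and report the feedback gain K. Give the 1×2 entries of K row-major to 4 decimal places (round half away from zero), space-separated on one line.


1.1930 0.4912

BᵀP = [1.5000 -7.0000]
S = R + BᵀPB = [1] + [13.2500] = [14.2500]
BᵀPA = [17.0000 7.0000]
K = S⁻¹·BᵀPA = [1.1930 0.4912]
A−BK = [2.5965 0.2456; 0.3860 -0.0175]
AᵀP(A−BK) = [31.7193 3.6491; 3.6491 0.5614]
P' = Q + AᵀP(A−BK) = [34.2193 8.1491; 8.1491 9.5614]
tr(P') = 43.7807


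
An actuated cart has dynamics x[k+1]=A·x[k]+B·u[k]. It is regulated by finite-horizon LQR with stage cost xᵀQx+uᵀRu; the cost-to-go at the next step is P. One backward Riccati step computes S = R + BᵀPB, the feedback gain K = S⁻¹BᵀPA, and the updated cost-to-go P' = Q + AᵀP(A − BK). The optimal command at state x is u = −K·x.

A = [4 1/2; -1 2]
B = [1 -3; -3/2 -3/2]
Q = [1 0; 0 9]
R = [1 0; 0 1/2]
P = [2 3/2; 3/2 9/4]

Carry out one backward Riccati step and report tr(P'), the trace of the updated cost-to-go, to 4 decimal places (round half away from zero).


BᵀP = [-0.2500 -1.8750; -8.2500 -7.8750]
S = R + BᵀPB = [1 0; 0 1/2] + [2.5625 3.5625; 3.5625 36.5625] = [3.5625 3.5625; 3.5625 37.0625]
BᵀPA = [0.8750 -3.8750; -25.1250 -19.8750]
K = S⁻¹·BᵀPA = [1.0217 -0.6101; -0.7761 -0.4776]
A−BK = [0.6499 -0.3227; -0.6316 0.3684]
AᵀP(A−BK) = [1.8560 -0.7162; -0.7162 0.6433]
P' = Q + AᵀP(A−BK) = [2.8560 -0.7162; -0.7162 9.6433]
tr(P') = 12.4993

12.4993


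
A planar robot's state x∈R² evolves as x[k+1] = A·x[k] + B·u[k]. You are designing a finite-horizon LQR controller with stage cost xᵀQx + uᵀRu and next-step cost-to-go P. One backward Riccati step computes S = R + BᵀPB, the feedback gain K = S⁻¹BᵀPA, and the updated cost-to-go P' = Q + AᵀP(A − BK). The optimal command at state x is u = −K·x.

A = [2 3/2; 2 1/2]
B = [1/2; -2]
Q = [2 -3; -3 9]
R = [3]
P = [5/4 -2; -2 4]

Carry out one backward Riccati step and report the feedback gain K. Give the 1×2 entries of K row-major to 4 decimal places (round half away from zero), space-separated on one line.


BᵀP = [4.6250 -9.0000]
S = R + BᵀPB = [3] + [20.3125] = [23.3125]
BᵀPA = [-8.7500 2.4375]
K = S⁻¹·BᵀPA = [-0.3753 0.1046]
A−BK = [2.1877 1.4477; 1.2493 0.7091]
AᵀP(A−BK) = [1.7158 0.6649; 0.6649 0.5576]
P' = Q + AᵀP(A−BK) = [3.7158 -2.3351; -2.3351 9.5576]
tr(P') = 13.2735

-0.3753 0.1046


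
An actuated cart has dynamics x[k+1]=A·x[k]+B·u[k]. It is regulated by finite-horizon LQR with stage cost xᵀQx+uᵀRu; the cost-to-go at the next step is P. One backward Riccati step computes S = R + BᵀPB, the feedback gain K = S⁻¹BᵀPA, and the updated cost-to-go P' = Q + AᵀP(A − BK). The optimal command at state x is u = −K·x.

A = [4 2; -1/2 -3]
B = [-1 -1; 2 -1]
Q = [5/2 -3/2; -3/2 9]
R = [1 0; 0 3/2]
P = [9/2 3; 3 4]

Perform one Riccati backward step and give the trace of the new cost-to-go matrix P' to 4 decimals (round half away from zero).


23.3326

BᵀP = [1.5000 5.0000; -7.5000 -7.0000]
S = R + BᵀPB = [1 0; 0 3/2] + [8.5000 -6.5000; -6.5000 14.5000] = [9.5000 -6.5000; -6.5000 16.0000]
BᵀPA = [3.5000 -12.0000; -26.5000 6.0000]
K = S⁻¹·BᵀPA = [-1.0592 -1.3941; -2.0866 -0.1913]
A−BK = [0.8542 0.4146; -0.4681 -0.4032]
AᵀP(A−BK) = [9.4134 2.8087; 2.8087 2.4191]
P' = Q + AᵀP(A−BK) = [11.9134 1.3087; 1.3087 11.4191]
tr(P') = 23.3326


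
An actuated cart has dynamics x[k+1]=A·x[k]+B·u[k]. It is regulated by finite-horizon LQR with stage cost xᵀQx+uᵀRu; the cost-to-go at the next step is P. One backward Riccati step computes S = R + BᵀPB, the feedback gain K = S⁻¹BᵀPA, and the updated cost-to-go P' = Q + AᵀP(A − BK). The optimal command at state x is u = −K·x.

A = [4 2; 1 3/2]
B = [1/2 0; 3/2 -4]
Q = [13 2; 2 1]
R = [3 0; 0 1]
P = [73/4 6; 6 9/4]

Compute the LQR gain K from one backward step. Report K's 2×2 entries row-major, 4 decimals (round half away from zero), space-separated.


BᵀP = [18.1250 6.3750; -24.0000 -9.0000]
S = R + BᵀPB = [3 0; 0 1] + [18.6250 -25.5000; -25.5000 36.0000] = [21.6250 -25.5000; -25.5000 37.0000]
BᵀPA = [78.8750 45.8125; -105.0000 -61.5000]
K = S⁻¹·BᵀPA = [1.6072 0.8461; -1.7302 -1.0790]
A−BK = [3.1964 1.5769; -8.3315 -4.0853]
AᵀP(A−BK) = [33.8141 17.3396; 17.3396 8.9396]
P' = Q + AᵀP(A−BK) = [46.8141 19.3396; 19.3396 9.9396]
tr(P') = 56.7537

1.6072 0.8461 -1.7302 -1.0790


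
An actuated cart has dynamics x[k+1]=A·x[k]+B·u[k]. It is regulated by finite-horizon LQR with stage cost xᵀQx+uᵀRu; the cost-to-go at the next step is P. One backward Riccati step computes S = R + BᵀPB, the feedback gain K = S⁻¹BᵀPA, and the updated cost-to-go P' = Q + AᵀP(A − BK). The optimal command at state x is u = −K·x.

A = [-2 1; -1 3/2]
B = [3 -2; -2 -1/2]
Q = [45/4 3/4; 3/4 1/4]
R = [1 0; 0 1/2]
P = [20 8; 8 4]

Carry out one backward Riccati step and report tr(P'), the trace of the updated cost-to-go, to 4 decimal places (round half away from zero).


12.9735

BᵀP = [44.0000 16.0000; -44.0000 -18.0000]
S = R + BᵀPB = [1 0; 0 1/2] + [100.0000 -96.0000; -96.0000 97.0000] = [101.0000 -96.0000; -96.0000 97.5000]
BᵀPA = [-104.0000 68.0000; 106.0000 -71.0000]
K = S⁻¹·BᵀPA = [0.0570 -0.2945; 1.1433 -1.0182]
A−BK = [0.1156 -0.1528; -0.3143 0.4018]
AᵀP(A−BK) = [0.7379 -0.7015; -0.7015 0.7356]
P' = Q + AᵀP(A−BK) = [11.9879 0.0485; 0.0485 0.9856]
tr(P') = 12.9735


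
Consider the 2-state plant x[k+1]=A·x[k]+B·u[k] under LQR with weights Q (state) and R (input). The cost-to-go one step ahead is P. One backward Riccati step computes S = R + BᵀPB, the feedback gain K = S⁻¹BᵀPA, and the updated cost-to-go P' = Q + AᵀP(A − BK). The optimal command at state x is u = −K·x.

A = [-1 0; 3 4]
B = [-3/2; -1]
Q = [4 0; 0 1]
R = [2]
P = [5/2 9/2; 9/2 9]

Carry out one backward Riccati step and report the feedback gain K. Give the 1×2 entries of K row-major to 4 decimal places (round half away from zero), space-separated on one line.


-1.2946 -2.0913

BᵀP = [-8.2500 -15.7500]
S = R + BᵀPB = [2] + [28.1250] = [30.1250]
BᵀPA = [-39.0000 -63.0000]
K = S⁻¹·BᵀPA = [-1.2946 -2.0913]
A−BK = [-2.9419 -3.1369; 1.7054 1.9087]
AᵀP(A−BK) = [6.0104 8.4398; 8.4398 12.2490]
P' = Q + AᵀP(A−BK) = [10.0104 8.4398; 8.4398 13.2490]
tr(P') = 23.2593


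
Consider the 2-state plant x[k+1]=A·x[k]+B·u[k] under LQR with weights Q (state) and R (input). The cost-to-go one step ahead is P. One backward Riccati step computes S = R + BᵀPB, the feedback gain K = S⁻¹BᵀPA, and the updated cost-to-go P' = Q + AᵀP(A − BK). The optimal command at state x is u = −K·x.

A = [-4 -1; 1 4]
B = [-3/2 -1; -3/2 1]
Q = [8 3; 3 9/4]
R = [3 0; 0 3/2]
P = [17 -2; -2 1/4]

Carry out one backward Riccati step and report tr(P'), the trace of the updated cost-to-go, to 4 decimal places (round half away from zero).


23.4363

BᵀP = [-22.5000 2.6250; -19.0000 2.2500]
S = R + BᵀPB = [3 0; 0 3/2] + [29.8125 25.1250; 25.1250 21.2500] = [32.8125 25.1250; 25.1250 22.7500]
BᵀPA = [92.6250 33.0000; 78.2500 28.0000]
K = S⁻¹·BᵀPA = [1.2254 0.4101; 2.0862 0.7779]
A−BK = [-0.0757 0.3930; 0.7518 3.8373]
AᵀP(A−BK) = [11.4996 4.1473; 4.1473 1.6867]
P' = Q + AᵀP(A−BK) = [19.4996 7.1473; 7.1473 3.9367]
tr(P') = 23.4363


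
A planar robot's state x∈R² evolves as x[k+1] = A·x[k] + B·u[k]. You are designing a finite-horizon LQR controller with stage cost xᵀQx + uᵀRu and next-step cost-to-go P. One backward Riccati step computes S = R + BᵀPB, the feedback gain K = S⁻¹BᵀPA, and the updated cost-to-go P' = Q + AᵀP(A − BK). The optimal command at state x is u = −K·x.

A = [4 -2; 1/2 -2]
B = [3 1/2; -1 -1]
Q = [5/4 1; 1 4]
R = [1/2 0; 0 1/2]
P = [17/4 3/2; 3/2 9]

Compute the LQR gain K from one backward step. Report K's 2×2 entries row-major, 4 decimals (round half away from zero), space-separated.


1.6242 -1.1130 -1.9940 2.9262

BᵀP = [11.2500 -4.5000; 0.6250 -8.2500]
S = R + BᵀPB = [1/2 0; 0 1/2] + [38.2500 10.1250; 10.1250 8.5625] = [38.7500 10.1250; 10.1250 9.0625]
BᵀPA = [42.7500 -13.5000; -1.6250 15.2500]
K = S⁻¹·BᵀPA = [1.6242 -1.1130; -1.9940 2.9262]
A−BK = [0.1243 -0.1242; 0.1303 -0.1868]
AᵀP(A−BK) = [3.5740 -4.1649; -4.1649 5.3498]
P' = Q + AᵀP(A−BK) = [4.8240 -3.1649; -3.1649 9.3498]
tr(P') = 14.1737


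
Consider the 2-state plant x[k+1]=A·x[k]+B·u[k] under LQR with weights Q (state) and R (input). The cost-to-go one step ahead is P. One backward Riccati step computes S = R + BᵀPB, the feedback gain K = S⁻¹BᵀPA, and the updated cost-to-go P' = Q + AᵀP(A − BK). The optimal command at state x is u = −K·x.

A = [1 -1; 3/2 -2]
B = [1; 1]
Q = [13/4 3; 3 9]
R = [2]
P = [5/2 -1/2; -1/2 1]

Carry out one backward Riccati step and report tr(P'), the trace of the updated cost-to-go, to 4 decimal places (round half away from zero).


BᵀP = [2.0000 0.5000]
S = R + BᵀPB = [2] + [2.5000] = [4.5000]
BᵀPA = [2.7500 -3.0000]
K = S⁻¹·BᵀPA = [0.6111 -0.6667]
A−BK = [0.3889 -0.3333; 0.8889 -1.3333]
AᵀP(A−BK) = [1.5694 -1.9167; -1.9167 2.5000]
P' = Q + AᵀP(A−BK) = [4.8194 1.0833; 1.0833 11.5000]
tr(P') = 16.3194

16.3194


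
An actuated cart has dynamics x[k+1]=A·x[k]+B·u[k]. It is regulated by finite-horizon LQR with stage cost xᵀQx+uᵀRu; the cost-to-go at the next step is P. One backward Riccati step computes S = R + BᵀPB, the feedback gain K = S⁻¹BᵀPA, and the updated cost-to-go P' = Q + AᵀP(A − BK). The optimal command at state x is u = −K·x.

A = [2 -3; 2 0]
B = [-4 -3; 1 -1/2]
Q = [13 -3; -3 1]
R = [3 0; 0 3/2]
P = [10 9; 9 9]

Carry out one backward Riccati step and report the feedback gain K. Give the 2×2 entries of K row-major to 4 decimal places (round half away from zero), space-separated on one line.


0.0696 0.2825 -1.1546 0.6080

BᵀP = [-31.0000 -27.0000; -34.5000 -31.5000]
S = R + BᵀPB = [3 0; 0 3/2] + [97.0000 106.5000; 106.5000 119.2500] = [100.0000 106.5000; 106.5000 120.7500]
BᵀPA = [-116.0000 93.0000; -132.0000 103.5000]
K = S⁻¹·BᵀPA = [0.0696 0.2825; -1.1546 0.6080]
A−BK = [-1.1853 -0.0461; 1.3531 0.0215]
AᵀP(A−BK) = [3.6725 -0.9765; -0.9765 0.8014]
P' = Q + AᵀP(A−BK) = [16.6725 -3.9765; -3.9765 1.8014]
tr(P') = 18.4739


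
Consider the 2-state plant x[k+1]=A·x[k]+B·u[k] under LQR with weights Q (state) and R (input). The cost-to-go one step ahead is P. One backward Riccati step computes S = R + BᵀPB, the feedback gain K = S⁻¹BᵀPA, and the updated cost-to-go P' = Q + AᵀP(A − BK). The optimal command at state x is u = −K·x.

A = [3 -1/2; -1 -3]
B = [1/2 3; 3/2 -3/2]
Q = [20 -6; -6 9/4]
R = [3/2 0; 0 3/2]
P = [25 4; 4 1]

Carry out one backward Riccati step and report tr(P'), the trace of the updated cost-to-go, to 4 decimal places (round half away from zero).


26.1406

BᵀP = [18.5000 3.5000; 69.0000 10.5000]
S = R + BᵀPB = [3/2 0; 0 3/2] + [14.5000 50.2500; 50.2500 191.2500] = [16.0000 50.2500; 50.2500 192.7500]
BᵀPA = [52.0000 -19.7500; 196.5000 -66.0000]
K = S⁻¹·BᵀPA = [0.2664 -0.8772; 0.9500 -0.1137]
A−BK = [0.0168 0.2798; 0.0255 -1.8547]
AᵀP(A−BK) = [1.4713 -0.5384; -0.5384 2.4193]
P' = Q + AᵀP(A−BK) = [21.4713 -6.5384; -6.5384 4.6693]
tr(P') = 26.1406


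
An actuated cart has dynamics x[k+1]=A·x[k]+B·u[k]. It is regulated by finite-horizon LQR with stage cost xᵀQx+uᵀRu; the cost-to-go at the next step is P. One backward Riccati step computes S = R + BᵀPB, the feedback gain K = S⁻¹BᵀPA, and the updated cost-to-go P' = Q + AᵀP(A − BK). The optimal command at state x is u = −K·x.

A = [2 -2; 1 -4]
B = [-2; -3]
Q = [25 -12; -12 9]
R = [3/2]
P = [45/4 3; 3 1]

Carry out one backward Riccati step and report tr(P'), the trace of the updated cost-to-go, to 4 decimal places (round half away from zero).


37.2295

BᵀP = [-31.5000 -9.0000]
S = R + BᵀPB = [3/2] + [90.0000] = [91.5000]
BᵀPA = [-72.0000 99.0000]
K = S⁻¹·BᵀPA = [-0.7869 1.0820]
A−BK = [0.4262 0.1639; -1.3607 -0.7541]
AᵀP(A−BK) = [1.3443 -1.0984; -1.0984 1.8852]
P' = Q + AᵀP(A−BK) = [26.3443 -13.0984; -13.0984 10.8852]
tr(P') = 37.2295


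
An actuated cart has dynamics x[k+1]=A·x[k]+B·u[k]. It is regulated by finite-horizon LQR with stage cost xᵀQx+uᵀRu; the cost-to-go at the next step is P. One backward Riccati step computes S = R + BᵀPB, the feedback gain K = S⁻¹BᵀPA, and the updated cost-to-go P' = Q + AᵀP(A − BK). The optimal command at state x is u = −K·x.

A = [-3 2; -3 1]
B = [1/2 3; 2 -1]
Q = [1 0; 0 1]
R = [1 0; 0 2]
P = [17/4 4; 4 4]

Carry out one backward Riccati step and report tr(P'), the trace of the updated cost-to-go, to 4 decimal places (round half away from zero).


BᵀP = [10.1250 10.0000; 8.7500 8.0000]
S = R + BᵀPB = [1 0; 0 2] + [25.0625 20.3750; 20.3750 18.2500] = [26.0625 20.3750; 20.3750 20.2500]
BᵀPA = [-60.3750 30.2500; -50.2500 25.5000]
K = S⁻¹·BᵀPA = [-1.7647 0.8257; -0.7059 0.4284]
A−BK = [0.0000 0.3019; -0.1765 -0.2231]
AᵀP(A−BK) = [4.2353 -2.1176; -2.1176 1.0966]
P' = Q + AᵀP(A−BK) = [5.2353 -2.1176; -2.1176 2.0966]
tr(P') = 7.3319

7.3319


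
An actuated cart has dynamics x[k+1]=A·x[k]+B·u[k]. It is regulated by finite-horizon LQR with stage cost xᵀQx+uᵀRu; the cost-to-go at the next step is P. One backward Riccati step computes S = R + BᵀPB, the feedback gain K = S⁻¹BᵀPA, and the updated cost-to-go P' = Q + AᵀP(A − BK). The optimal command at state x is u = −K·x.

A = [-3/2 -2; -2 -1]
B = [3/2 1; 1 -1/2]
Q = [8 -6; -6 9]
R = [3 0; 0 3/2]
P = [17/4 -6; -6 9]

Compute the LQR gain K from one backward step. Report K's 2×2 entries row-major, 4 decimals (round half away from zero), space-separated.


BᵀP = [0.3750 0.0000; 7.2500 -10.5000]
S = R + BᵀPB = [3 0; 0 3/2] + [0.5625 0.3750; 0.3750 12.5000] = [3.5625 0.3750; 0.3750 14.0000]
BᵀPA = [-0.5625 -0.7500; 10.1250 -4.0000]
K = S⁻¹·BᵀPA = [-0.2347 -0.1810; 0.7295 -0.2809]
A−BK = [-1.8775 -1.4477; -1.4006 -0.9595]
AᵀP(A−BK) = [2.0443 0.4920; 0.4920 0.7408]
P' = Q + AᵀP(A−BK) = [10.0443 -5.5080; -5.5080 9.7408]
tr(P') = 19.7851

-0.2347 -0.1810 0.7295 -0.2809


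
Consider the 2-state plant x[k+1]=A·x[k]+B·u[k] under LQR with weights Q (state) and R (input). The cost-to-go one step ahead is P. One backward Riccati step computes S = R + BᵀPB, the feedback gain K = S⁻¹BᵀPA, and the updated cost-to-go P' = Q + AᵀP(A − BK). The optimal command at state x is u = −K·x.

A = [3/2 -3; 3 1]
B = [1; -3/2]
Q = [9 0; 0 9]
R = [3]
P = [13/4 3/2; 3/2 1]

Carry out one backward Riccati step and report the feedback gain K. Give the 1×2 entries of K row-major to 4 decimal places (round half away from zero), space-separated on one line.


0.3750 -0.7500

BᵀP = [1.0000 0.0000]
S = R + BᵀPB = [3] + [1.0000] = [4.0000]
BᵀPA = [1.5000 -3.0000]
K = S⁻¹·BᵀPA = [0.3750 -0.7500]
A−BK = [1.1250 -2.2500; 3.5625 -0.1250]
AᵀP(A−BK) = [29.2500 -21.7500; -21.7500 19.0000]
P' = Q + AᵀP(A−BK) = [38.2500 -21.7500; -21.7500 28.0000]
tr(P') = 66.2500


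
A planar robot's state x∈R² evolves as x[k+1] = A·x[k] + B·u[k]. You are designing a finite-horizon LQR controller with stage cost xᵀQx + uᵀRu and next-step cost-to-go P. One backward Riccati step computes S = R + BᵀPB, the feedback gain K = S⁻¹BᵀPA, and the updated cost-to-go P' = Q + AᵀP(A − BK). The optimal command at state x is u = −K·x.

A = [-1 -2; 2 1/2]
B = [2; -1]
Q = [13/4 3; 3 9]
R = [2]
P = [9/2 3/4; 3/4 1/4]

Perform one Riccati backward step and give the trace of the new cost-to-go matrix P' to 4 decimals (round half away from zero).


BᵀP = [8.2500 1.2500]
S = R + BᵀPB = [2] + [15.2500] = [17.2500]
BᵀPA = [-5.7500 -15.8750]
K = S⁻¹·BᵀPA = [-0.3333 -0.9203]
A−BK = [-0.3333 -0.1594; 1.6667 -0.4203]
AᵀP(A−BK) = [0.5833 0.5833; 0.5833 1.9529]
P' = Q + AᵀP(A−BK) = [3.8333 3.5833; 3.5833 10.9529]
tr(P') = 14.7862

14.7862


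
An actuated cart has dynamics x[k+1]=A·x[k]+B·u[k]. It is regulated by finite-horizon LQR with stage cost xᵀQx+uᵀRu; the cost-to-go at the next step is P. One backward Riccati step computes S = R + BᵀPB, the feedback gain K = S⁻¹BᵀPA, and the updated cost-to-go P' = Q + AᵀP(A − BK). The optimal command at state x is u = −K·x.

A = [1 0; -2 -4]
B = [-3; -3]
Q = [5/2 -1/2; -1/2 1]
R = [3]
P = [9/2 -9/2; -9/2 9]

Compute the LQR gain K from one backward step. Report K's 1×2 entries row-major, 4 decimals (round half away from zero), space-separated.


0.6207 1.2414

BᵀP = [0.0000 -13.5000]
S = R + BᵀPB = [3] + [40.5000] = [43.5000]
BᵀPA = [27.0000 54.0000]
K = S⁻¹·BᵀPA = [0.6207 1.2414]
A−BK = [2.8621 3.7241; -0.1379 -0.2759]
AᵀP(A−BK) = [41.7414 56.4828; 56.4828 76.9655]
P' = Q + AᵀP(A−BK) = [44.2414 55.9828; 55.9828 77.9655]
tr(P') = 122.2069


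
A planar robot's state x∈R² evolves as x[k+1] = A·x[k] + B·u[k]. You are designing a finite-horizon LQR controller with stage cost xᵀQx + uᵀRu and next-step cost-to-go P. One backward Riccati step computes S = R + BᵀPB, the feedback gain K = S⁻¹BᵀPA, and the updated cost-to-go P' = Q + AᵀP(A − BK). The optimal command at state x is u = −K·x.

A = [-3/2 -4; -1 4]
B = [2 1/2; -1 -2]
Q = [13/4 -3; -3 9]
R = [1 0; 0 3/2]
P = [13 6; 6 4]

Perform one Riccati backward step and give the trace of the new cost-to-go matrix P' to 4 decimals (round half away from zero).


18.7658

BᵀP = [20.0000 8.0000; -5.5000 -5.0000]
S = R + BᵀPB = [1 0; 0 3/2] + [32.0000 -6.0000; -6.0000 7.2500] = [33.0000 -6.0000; -6.0000 8.7500]
BᵀPA = [-38.0000 -48.0000; 13.2500 2.0000]
K = S⁻¹·BᵀPA = [-1.0010 -1.6142; 0.8279 -0.8783]
A−BK = [0.0880 -0.3323; -0.3452 0.6291]
AᵀP(A−BK) = [2.2428 0.2967; 0.2967 4.2730]
P' = Q + AᵀP(A−BK) = [5.4928 -2.7033; -2.7033 13.2730]
tr(P') = 18.7658
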